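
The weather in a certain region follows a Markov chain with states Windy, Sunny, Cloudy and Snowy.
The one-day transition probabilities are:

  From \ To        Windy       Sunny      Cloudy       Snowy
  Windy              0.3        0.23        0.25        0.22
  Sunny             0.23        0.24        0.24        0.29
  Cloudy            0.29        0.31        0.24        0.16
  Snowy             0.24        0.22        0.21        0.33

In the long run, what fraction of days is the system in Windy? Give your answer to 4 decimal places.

Let the stationary distribution be π with π = πP and π_1 + π_2 + π_3 + π_4 = 1.
π_1 = 0.3·π_1 + 0.23·π_2 + 0.29·π_3 + 0.24·π_4
π_2 = 0.23·π_1 + 0.24·π_2 + 0.31·π_3 + 0.22·π_4
π_3 = 0.25·π_1 + 0.24·π_2 + 0.24·π_3 + 0.21·π_4
Solving with the normalization constraint gives π = (0.2652, 0.2488, 0.2351, 0.2509).
So the stationary probability of Windy is 0.2652.

0.2652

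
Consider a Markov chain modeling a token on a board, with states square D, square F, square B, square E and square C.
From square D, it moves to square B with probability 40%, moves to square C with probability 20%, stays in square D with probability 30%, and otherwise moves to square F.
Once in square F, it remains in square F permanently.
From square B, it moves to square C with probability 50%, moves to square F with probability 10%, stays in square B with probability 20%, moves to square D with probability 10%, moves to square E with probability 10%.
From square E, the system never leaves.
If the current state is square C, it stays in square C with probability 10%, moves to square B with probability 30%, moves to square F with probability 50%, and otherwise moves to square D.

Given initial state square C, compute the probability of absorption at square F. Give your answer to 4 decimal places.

Let h(s) be the probability of absorption at square F starting from transient state s. Then h(square F) = 1 and h(square E) = 0. By first-step analysis:
h(square D) = 0.3·h(square D) + 0.1·1 + 0.4·h(square B) + 0.2·h(square C)
h(square B) = 0.1·h(square D) + 0.1·1 + 0.2·h(square B) + 0.1·0 + 0.5·h(square C)
h(square C) = 0.1·h(square D) + 0.5·1 + 0.3·h(square B) + 0.1·h(square C)
Solving: h(square D) = 0.8692, h(square B) = 0.8100, h(square C) = 0.9221.
Starting from square C, the probability is 0.9221.

0.9221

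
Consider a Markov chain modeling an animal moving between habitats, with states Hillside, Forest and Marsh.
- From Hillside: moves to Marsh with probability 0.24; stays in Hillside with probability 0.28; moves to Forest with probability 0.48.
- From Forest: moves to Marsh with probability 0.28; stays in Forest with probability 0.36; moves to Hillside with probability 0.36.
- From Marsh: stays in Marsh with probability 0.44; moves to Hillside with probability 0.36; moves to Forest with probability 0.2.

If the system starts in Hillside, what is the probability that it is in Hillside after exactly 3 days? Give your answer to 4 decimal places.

0.3330

Propagate the distribution vector 3 days from Hillside.
After 0 days: (1.0000, 0.0000, 0.0000)
After 1 day: (0.2800, 0.4800, 0.2400)
After 2 days: (0.3376, 0.3552, 0.3072)
After 3 days: (0.3330, 0.3514, 0.3156)
P(in Hillside after 3 days) = 0.3330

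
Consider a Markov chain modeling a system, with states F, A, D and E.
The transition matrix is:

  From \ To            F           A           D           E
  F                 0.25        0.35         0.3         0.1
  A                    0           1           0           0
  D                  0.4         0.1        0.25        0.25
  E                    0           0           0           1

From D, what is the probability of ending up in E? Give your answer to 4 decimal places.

Let h(s) be the probability of absorption at E starting from transient state s. Then h(E) = 1 and h(A) = 0. By first-step analysis:
h(F) = 0.25·h(F) + 0.35·0 + 0.3·h(D) + 0.1·1
h(D) = 0.4·h(F) + 0.1·0 + 0.25·h(D) + 0.25·1
Solving: h(F) = 0.3390, h(D) = 0.5141.
Starting from D, the probability is 0.5141.

0.5141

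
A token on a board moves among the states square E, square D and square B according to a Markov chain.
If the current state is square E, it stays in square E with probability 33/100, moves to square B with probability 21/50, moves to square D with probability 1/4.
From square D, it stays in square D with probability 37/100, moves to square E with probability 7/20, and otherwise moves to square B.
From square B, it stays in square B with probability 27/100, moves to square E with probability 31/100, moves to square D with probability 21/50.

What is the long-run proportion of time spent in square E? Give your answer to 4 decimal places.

0.3305

Let the stationary distribution be π with π = πP and π_1 + π_2 + π_3 = 1.
π_1 = 0.33·π_1 + 0.35·π_2 + 0.31·π_3
π_2 = 0.25·π_1 + 0.37·π_2 + 0.42·π_3
Solving with the normalization constraint gives π = (0.3305, 0.3465, 0.3230).
So the stationary probability of square E is 0.3305.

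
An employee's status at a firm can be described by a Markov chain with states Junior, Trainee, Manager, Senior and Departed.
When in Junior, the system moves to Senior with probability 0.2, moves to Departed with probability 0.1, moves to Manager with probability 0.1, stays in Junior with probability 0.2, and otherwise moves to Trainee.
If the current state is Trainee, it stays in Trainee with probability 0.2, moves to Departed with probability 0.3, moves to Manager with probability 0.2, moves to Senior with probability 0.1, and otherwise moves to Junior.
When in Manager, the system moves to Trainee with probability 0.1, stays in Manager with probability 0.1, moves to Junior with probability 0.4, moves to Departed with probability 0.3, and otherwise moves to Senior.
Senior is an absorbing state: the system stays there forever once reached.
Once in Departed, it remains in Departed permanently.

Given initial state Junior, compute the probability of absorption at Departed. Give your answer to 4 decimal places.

0.5427

Let h(s) be the probability of absorption at Departed starting from transient state s. Then h(Departed) = 1 and h(Senior) = 0. By first-step analysis:
h(Junior) = 0.2·h(Junior) + 0.4·h(Trainee) + 0.1·h(Manager) + 0.2·0 + 0.1·1
h(Trainee) = 0.2·h(Junior) + 0.2·h(Trainee) + 0.2·h(Manager) + 0.1·0 + 0.3·1
h(Manager) = 0.4·h(Junior) + 0.1·h(Trainee) + 0.1·h(Manager) + 0.1·0 + 0.3·1
Solving: h(Junior) = 0.5427, h(Trainee) = 0.6730, h(Manager) = 0.6493.
Starting from Junior, the probability is 0.5427.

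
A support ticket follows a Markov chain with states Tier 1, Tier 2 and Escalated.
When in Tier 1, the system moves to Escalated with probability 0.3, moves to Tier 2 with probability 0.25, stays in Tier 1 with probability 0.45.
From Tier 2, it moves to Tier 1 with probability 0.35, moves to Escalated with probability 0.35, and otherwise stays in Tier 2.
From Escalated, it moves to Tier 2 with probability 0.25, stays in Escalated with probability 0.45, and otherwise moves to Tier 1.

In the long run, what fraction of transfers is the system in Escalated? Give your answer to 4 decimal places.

0.3684

Let the stationary distribution be π with π = πP and π_1 + π_2 + π_3 = 1.
π_1 = 0.45·π_1 + 0.35·π_2 + 0.3·π_3
π_2 = 0.25·π_1 + 0.3·π_2 + 0.25·π_3
Solving with the normalization constraint gives π = (0.3684, 0.2632, 0.3684).
So the stationary probability of Escalated is 0.3684.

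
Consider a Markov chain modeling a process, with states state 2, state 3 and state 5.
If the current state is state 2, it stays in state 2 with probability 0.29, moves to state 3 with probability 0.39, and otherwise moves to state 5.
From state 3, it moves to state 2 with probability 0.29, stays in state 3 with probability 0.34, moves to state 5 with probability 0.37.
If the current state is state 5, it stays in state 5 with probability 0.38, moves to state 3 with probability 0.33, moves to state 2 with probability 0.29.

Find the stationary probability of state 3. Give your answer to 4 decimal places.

Let the stationary distribution be π with π = πP and π_1 + π_2 + π_3 = 1.
π_1 = 0.29·π_1 + 0.29·π_2 + 0.29·π_3
π_2 = 0.39·π_1 + 0.34·π_2 + 0.33·π_3
Solving with the normalization constraint gives π = (0.2900, 0.3509, 0.3591).
So the stationary probability of state 3 is 0.3509.

0.3509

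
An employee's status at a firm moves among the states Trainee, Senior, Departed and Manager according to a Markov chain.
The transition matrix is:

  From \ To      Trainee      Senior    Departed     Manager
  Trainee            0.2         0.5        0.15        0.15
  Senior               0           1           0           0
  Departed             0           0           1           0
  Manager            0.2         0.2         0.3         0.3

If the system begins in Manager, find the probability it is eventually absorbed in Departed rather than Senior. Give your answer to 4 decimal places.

0.5094

Let h(s) be the probability of absorption at Departed starting from transient state s. Then h(Departed) = 1 and h(Senior) = 0. By first-step analysis:
h(Trainee) = 0.2·h(Trainee) + 0.5·0 + 0.15·1 + 0.15·h(Manager)
h(Manager) = 0.2·h(Trainee) + 0.2·0 + 0.3·1 + 0.3·h(Manager)
Solving: h(Trainee) = 0.2830, h(Manager) = 0.5094.
Starting from Manager, the probability is 0.5094.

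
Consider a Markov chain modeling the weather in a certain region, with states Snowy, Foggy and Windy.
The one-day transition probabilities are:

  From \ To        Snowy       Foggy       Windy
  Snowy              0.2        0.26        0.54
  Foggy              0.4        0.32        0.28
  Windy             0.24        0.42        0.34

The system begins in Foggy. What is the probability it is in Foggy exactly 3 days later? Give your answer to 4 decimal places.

0.3436

Propagate the distribution vector 3 days from Foggy.
After 0 days: (0.0000, 1.0000, 0.0000)
After 1 day: (0.4000, 0.3200, 0.2800)
After 2 days: (0.2752, 0.3240, 0.4008)
After 3 days: (0.2808, 0.3436, 0.3756)
P(in Foggy after 3 days) = 0.3436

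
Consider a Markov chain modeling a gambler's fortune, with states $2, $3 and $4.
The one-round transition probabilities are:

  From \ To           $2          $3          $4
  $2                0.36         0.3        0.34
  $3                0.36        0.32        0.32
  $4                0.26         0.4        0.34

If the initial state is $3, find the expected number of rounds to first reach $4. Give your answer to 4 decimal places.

Let t(s) be the expected number of rounds to first reach $4 from state s, with t($4) = 0. Conditioning on the first round:
t($2) = 1 + 0.36·t($2) + 0.3·t($3)
t($3) = 1 + 0.36·t($2) + 0.32·t($3)
Solving: t($2) = 2.9951, t($3) = 3.0562.
Expected rounds from $3 to $4: 3.0562.

3.0562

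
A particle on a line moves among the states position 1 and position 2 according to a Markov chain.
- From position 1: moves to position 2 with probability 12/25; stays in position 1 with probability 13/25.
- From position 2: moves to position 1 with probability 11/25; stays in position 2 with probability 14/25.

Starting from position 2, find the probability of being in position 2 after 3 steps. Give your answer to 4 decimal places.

Propagate the distribution vector 3 steps from position 2.
After 0 steps: (0.0000, 1.0000)
After 1 step: (0.4400, 0.5600)
After 2 steps: (0.4752, 0.5248)
After 3 steps: (0.4780, 0.5220)
P(in position 2 after 3 steps) = 0.5220

0.5220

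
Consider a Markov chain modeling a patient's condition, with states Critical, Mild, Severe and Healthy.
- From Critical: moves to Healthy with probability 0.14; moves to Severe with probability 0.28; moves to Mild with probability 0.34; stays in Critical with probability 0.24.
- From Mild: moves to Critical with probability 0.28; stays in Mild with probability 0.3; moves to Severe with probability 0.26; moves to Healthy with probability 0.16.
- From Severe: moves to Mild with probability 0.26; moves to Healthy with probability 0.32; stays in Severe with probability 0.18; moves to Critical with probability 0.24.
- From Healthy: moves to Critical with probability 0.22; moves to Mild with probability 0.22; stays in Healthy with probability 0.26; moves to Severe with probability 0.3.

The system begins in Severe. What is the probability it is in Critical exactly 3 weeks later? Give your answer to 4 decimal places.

0.2468

Propagate the distribution vector 3 weeks from Severe.
After 0 weeks: (0.0000, 0.0000, 1.0000, 0.0000)
After 1 week: (0.2400, 0.2600, 0.1800, 0.3200)
After 2 weeks: (0.2440, 0.2768, 0.2632, 0.2160)
After 3 weeks: (0.2468, 0.2820, 0.2525, 0.2188)
P(in Critical after 3 weeks) = 0.2468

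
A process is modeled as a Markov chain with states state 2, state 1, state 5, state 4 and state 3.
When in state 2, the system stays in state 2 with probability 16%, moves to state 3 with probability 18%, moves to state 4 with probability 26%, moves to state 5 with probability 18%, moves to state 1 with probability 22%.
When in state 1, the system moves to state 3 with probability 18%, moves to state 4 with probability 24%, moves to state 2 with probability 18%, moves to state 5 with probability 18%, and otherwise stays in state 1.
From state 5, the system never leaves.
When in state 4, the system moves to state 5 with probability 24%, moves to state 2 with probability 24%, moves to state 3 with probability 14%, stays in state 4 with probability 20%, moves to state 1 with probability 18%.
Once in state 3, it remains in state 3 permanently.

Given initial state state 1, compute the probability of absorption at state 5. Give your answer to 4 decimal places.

0.5321

Let h(s) be the probability of absorption at state 5 starting from transient state s. Then h(state 5) = 1 and h(state 3) = 0. By first-step analysis:
h(state 2) = 0.16·h(state 2) + 0.22·h(state 1) + 0.18·1 + 0.26·h(state 4) + 0.18·0
h(state 1) = 0.18·h(state 2) + 0.22·h(state 1) + 0.18·1 + 0.24·h(state 4) + 0.18·0
h(state 4) = 0.24·h(state 2) + 0.18·h(state 1) + 0.24·1 + 0.2·h(state 4) + 0.14·0
Solving: h(state 2) = 0.5331, h(state 1) = 0.5321, h(state 4) = 0.5797.
Starting from state 1, the probability is 0.5321.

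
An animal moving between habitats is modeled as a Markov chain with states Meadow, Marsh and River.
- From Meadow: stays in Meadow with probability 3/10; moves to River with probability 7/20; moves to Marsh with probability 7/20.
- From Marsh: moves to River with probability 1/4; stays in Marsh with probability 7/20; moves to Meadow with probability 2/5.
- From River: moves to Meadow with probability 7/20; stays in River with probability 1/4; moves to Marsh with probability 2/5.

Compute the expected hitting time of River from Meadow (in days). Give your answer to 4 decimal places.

3.1746

Let t(s) be the expected number of days to first reach River from state s, with t(River) = 0. Conditioning on the first day:
t(Meadow) = 1 + 0.3·t(Meadow) + 0.35·t(Marsh)
t(Marsh) = 1 + 0.4·t(Meadow) + 0.35·t(Marsh)
Solving: t(Meadow) = 3.1746, t(Marsh) = 3.4921.
Expected days from Meadow to River: 3.1746.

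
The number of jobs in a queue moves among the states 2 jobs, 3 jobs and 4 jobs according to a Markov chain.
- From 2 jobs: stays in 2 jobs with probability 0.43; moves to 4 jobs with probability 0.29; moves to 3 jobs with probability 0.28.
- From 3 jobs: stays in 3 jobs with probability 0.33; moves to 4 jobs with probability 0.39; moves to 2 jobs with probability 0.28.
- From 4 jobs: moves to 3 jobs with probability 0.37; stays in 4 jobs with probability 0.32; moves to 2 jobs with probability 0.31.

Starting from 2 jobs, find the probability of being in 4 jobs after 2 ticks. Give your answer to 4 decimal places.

0.3267

Sum over the intermediate state after 1 tick:
P = P(2 jobs→2 jobs)·P(2 jobs→4 jobs) + P(2 jobs→3 jobs)·P(3 jobs→4 jobs) + P(2 jobs→4 jobs)·P(4 jobs→4 jobs)
  = 0.43×0.29 + 0.28×0.39 + 0.29×0.32
  = 0.1247 + 0.1092 + 0.0928 = 0.3267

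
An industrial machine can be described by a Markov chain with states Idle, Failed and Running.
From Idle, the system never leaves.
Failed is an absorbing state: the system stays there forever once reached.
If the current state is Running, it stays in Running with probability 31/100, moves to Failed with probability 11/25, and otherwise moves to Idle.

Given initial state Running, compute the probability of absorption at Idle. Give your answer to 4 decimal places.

0.3623

Let h(s) be the probability of absorption at Idle starting from transient state s. Then h(Idle) = 1 and h(Failed) = 0. By first-step analysis:
h(Running) = 0.25·1 + 0.44·0 + 0.31·h(Running)
Solving: h(Running) = 0.3623.
Starting from Running, the probability is 0.3623.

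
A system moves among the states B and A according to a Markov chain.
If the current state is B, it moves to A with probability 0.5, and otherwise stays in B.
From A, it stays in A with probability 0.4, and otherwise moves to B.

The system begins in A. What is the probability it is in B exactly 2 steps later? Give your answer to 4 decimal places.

0.5400

Sum over the intermediate state after 1 step:
P = P(A→B)·P(B→B) + P(A→A)·P(A→B)
  = 0.6×0.5 + 0.4×0.6
  = 0.3000 + 0.2400 = 0.5400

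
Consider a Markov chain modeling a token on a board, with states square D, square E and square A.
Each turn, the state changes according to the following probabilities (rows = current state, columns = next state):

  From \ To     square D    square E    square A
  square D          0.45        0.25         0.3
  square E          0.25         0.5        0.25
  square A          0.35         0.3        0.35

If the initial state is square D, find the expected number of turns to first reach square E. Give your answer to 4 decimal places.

3.7624

Let t(s) be the expected number of turns to first reach square E from state s, with t(square E) = 0. Conditioning on the first turn:
t(square D) = 1 + 0.45·t(square D) + 0.3·t(square A)
t(square A) = 1 + 0.35·t(square D) + 0.35·t(square A)
Solving: t(square D) = 3.7624, t(square A) = 3.5644.
Expected turns from square D to square E: 3.7624.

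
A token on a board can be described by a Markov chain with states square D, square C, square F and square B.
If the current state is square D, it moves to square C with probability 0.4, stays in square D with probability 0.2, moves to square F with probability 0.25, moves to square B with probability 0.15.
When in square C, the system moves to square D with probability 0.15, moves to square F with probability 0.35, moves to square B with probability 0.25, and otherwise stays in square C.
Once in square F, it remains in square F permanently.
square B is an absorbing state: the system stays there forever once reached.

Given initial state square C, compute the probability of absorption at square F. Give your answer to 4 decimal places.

0.5880

Let h(s) be the probability of absorption at square F starting from transient state s. Then h(square F) = 1 and h(square B) = 0. By first-step analysis:
h(square D) = 0.2·h(square D) + 0.4·h(square C) + 0.25·1 + 0.15·0
h(square C) = 0.15·h(square D) + 0.25·h(square C) + 0.35·1 + 0.25·0
Solving: h(square D) = 0.6065, h(square C) = 0.5880.
Starting from square C, the probability is 0.5880.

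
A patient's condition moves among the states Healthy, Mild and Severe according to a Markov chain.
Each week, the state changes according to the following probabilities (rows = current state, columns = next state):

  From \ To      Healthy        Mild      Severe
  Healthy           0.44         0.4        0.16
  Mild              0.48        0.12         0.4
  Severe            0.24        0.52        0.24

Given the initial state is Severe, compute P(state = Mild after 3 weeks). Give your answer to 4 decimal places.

0.3572

Propagate the distribution vector 3 weeks from Severe.
After 0 weeks: (0.0000, 0.0000, 1.0000)
After 1 week: (0.2400, 0.5200, 0.2400)
After 2 weeks: (0.4128, 0.2832, 0.3040)
After 3 weeks: (0.3905, 0.3572, 0.2523)
P(in Mild after 3 weeks) = 0.3572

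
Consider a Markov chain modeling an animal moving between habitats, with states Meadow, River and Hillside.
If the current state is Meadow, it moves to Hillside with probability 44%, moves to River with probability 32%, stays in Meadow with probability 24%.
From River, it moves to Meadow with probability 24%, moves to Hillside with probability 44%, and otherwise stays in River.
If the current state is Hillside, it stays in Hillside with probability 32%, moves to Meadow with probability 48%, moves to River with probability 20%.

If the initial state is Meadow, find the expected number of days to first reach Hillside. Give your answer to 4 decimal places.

Let t(s) be the expected number of days to first reach Hillside from state s, with t(Hillside) = 0. Conditioning on the first day:
t(Meadow) = 1 + 0.24·t(Meadow) + 0.32·t(River)
t(River) = 1 + 0.24·t(Meadow) + 0.32·t(River)
Solving: t(Meadow) = 2.2727, t(River) = 2.2727.
Expected days from Meadow to Hillside: 2.2727.

2.2727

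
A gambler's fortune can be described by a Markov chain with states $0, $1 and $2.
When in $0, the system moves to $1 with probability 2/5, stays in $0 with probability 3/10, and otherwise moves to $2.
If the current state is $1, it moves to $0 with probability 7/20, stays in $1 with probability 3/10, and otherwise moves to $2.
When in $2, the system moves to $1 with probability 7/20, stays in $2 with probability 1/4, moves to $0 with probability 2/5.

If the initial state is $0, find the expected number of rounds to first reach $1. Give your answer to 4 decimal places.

2.5926

Let t(s) be the expected number of rounds to first reach $1 from state s, with t($1) = 0. Conditioning on the first round:
t($0) = 1 + 0.3·t($0) + 0.3·t($2)
t($2) = 1 + 0.4·t($0) + 0.25·t($2)
Solving: t($0) = 2.5926, t($2) = 2.7160.
Expected rounds from $0 to $1: 2.5926.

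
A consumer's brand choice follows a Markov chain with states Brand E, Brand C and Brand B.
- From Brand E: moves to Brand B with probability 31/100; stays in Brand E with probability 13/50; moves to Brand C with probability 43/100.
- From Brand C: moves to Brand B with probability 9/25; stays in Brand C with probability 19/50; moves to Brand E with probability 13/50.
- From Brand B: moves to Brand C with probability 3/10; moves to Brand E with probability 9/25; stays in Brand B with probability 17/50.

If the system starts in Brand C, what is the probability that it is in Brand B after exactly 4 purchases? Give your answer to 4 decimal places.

0.3385

Propagate the distribution vector 4 purchases from Brand C.
After 0 purchases: (0.0000, 1.0000, 0.0000)
After 1 purchase: (0.2600, 0.3800, 0.3600)
After 2 purchases: (0.2960, 0.3642, 0.3398)
After 3 purchases: (0.2940, 0.3676, 0.3384)
After 4 purchases: (0.2938, 0.3676, 0.3385)
P(in Brand B after 4 purchases) = 0.3385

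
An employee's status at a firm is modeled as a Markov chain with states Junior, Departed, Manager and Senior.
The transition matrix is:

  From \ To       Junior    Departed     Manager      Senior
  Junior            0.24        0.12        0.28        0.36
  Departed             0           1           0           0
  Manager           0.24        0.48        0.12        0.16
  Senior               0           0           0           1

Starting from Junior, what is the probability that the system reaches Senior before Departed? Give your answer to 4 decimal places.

0.6011

Let h(s) be the probability of absorption at Senior starting from transient state s. Then h(Senior) = 1 and h(Departed) = 0. By first-step analysis:
h(Junior) = 0.24·h(Junior) + 0.12·0 + 0.28·h(Manager) + 0.36·1
h(Manager) = 0.24·h(Junior) + 0.48·0 + 0.12·h(Manager) + 0.16·1
Solving: h(Junior) = 0.6011, h(Manager) = 0.3457.
Starting from Junior, the probability is 0.6011.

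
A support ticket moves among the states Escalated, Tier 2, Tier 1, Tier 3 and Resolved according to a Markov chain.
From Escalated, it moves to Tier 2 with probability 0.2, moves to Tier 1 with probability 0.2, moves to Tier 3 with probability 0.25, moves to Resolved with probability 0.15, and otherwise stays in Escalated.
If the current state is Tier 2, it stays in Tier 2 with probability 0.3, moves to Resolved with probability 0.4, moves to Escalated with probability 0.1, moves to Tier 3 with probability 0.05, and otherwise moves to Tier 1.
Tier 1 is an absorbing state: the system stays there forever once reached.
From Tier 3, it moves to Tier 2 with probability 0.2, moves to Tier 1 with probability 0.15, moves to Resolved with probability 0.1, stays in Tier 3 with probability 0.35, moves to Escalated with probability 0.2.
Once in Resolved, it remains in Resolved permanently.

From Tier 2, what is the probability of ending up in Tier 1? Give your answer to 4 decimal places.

Let h(s) be the probability of absorption at Tier 1 starting from transient state s. Then h(Tier 1) = 1 and h(Resolved) = 0. By first-step analysis:
h(Escalated) = 0.2·h(Escalated) + 0.2·h(Tier 2) + 0.2·1 + 0.25·h(Tier 3) + 0.15·0
h(Tier 2) = 0.1·h(Escalated) + 0.3·h(Tier 2) + 0.15·1 + 0.05·h(Tier 3) + 0.4·0
h(Tier 3) = 0.2·h(Escalated) + 0.2·h(Tier 2) + 0.15·1 + 0.35·h(Tier 3) + 0.1·0
Solving: h(Escalated) = 0.4776, h(Tier 2) = 0.3164, h(Tier 3) = 0.4751.
Starting from Tier 2, the probability is 0.3164.

0.3164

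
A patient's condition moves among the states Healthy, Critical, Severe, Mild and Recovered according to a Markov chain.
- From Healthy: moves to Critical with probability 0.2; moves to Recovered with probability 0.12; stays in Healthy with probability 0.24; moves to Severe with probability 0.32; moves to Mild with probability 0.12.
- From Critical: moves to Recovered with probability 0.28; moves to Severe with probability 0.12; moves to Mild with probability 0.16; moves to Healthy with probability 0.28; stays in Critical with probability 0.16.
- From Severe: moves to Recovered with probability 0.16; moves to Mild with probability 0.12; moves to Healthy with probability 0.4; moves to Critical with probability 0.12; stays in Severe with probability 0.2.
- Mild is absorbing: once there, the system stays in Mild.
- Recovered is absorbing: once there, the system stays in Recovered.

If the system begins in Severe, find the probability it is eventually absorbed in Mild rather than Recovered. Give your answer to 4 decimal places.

Let h(s) be the probability of absorption at Mild starting from transient state s. Then h(Mild) = 1 and h(Recovered) = 0. By first-step analysis:
h(Healthy) = 0.24·h(Healthy) + 0.2·h(Critical) + 0.32·h(Severe) + 0.12·1 + 0.12·0
h(Critical) = 0.28·h(Healthy) + 0.16·h(Critical) + 0.12·h(Severe) + 0.16·1 + 0.28·0
h(Severe) = 0.4·h(Healthy) + 0.12·h(Critical) + 0.2·h(Severe) + 0.12·1 + 0.16·0
Solving: h(Healthy) = 0.4457, h(Critical) = 0.4009, h(Severe) = 0.4330.
Starting from Severe, the probability is 0.4330.

0.4330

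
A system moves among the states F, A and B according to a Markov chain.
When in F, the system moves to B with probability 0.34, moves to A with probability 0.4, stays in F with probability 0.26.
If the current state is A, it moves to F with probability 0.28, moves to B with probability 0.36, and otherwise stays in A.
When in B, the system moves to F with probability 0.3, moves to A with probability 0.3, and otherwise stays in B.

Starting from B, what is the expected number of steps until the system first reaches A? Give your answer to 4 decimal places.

3.0409

Let t(s) be the expected number of steps to first reach A from state s, with t(A) = 0. Conditioning on the first step:
t(F) = 1 + 0.26·t(F) + 0.34·t(B)
t(B) = 1 + 0.3·t(F) + 0.4·t(B)
Solving: t(F) = 2.7485, t(B) = 3.0409.
Expected steps from B to A: 3.0409.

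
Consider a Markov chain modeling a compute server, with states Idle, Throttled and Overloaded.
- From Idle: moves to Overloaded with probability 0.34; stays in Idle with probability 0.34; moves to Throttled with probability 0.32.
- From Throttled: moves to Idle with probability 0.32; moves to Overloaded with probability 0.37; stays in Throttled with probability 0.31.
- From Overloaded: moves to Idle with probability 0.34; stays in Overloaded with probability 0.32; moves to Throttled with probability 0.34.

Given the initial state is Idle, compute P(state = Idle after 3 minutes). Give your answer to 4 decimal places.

0.3335

Propagate the distribution vector 3 minutes from Idle.
After 0 minutes: (1.0000, 0.0000, 0.0000)
After 1 minute: (0.3400, 0.3200, 0.3400)
After 2 minutes: (0.3336, 0.3236, 0.3428)
After 3 minutes: (0.3335, 0.3236, 0.3429)
P(in Idle after 3 minutes) = 0.3335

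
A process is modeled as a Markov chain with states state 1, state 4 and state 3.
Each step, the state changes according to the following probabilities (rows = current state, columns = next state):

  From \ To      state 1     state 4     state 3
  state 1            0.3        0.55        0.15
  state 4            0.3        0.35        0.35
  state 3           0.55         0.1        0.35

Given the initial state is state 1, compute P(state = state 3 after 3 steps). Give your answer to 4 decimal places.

0.2825

Propagate the distribution vector 3 steps from state 1.
After 0 steps: (1.0000, 0.0000, 0.0000)
After 1 step: (0.3000, 0.5500, 0.1500)
After 2 steps: (0.3375, 0.3725, 0.2900)
After 3 steps: (0.3725, 0.3450, 0.2825)
P(in state 3 after 3 steps) = 0.2825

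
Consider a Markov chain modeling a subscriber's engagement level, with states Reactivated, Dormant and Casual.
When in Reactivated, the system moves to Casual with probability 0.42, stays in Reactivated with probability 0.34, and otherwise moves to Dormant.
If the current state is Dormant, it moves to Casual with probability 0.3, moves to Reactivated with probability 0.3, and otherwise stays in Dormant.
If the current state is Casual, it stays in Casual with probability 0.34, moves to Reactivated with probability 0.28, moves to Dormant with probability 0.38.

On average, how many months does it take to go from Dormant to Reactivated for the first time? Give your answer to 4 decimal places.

3.4043

Let t(s) be the expected number of months to first reach Reactivated from state s, with t(Reactivated) = 0. Conditioning on the first month:
t(Dormant) = 1 + 0.4·t(Dormant) + 0.3·t(Casual)
t(Casual) = 1 + 0.38·t(Dormant) + 0.34·t(Casual)
Solving: t(Dormant) = 3.4043, t(Casual) = 3.4752.
Expected months from Dormant to Reactivated: 3.4043.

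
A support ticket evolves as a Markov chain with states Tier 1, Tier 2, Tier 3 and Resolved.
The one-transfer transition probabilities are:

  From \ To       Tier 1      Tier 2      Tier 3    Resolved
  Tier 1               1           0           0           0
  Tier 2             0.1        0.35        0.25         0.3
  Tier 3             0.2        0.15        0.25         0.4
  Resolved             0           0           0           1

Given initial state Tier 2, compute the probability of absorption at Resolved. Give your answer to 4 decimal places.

Let h(s) be the probability of absorption at Resolved starting from transient state s. Then h(Resolved) = 1 and h(Tier 1) = 0. By first-step analysis:
h(Tier 2) = 0.1·0 + 0.35·h(Tier 2) + 0.25·h(Tier 3) + 0.3·1
h(Tier 3) = 0.2·0 + 0.15·h(Tier 2) + 0.25·h(Tier 3) + 0.4·1
Solving: h(Tier 2) = 0.7222, h(Tier 3) = 0.6778.
Starting from Tier 2, the probability is 0.7222.

0.7222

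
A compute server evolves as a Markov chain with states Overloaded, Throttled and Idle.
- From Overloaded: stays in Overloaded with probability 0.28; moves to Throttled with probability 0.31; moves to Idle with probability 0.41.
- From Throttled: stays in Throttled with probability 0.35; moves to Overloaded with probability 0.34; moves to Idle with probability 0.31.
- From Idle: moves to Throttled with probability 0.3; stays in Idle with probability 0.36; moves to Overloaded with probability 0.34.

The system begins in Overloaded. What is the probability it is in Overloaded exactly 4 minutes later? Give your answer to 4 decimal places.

Propagate the distribution vector 4 minutes from Overloaded.
After 0 minutes: (1.0000, 0.0000, 0.0000)
After 1 minute: (0.2800, 0.3100, 0.4100)
After 2 minutes: (0.3232, 0.3183, 0.3585)
After 3 minutes: (0.3206, 0.3191, 0.3602)
After 4 minutes: (0.3208, 0.3192, 0.3601)
P(in Overloaded after 4 minutes) = 0.3208

0.3208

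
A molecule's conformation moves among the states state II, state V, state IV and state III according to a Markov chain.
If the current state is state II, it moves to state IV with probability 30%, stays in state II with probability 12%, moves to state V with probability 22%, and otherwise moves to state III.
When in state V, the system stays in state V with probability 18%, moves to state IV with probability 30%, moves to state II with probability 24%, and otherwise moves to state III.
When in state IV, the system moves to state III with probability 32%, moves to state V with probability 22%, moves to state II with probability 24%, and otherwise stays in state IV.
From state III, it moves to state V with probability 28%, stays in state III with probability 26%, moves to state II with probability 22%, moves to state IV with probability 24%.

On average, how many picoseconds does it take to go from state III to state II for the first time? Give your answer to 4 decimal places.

4.3515

Let t(s) be the expected number of picoseconds to first reach state II from state s, with t(state II) = 0. Conditioning on the first picosecond:
t(state V) = 1 + 0.18·t(state V) + 0.3·t(state IV) + 0.28·t(state III)
t(state IV) = 1 + 0.22·t(state V) + 0.22·t(state IV) + 0.32·t(state III)
t(state III) = 1 + 0.28·t(state V) + 0.24·t(state IV) + 0.26·t(state III)
Solving: t(state V) = 4.2680, t(state IV) = 4.2710, t(state III) = 4.3515.
Expected picoseconds from state III to state II: 4.3515.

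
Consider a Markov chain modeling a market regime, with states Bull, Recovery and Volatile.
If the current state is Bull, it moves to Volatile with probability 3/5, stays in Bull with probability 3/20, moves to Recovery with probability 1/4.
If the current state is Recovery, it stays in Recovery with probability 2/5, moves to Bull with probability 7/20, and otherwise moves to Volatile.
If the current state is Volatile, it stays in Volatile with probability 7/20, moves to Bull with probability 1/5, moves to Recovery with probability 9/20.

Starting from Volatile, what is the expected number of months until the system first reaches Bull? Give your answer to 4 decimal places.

Let t(s) be the expected number of months to first reach Bull from state s, with t(Bull) = 0. Conditioning on the first month:
t(Recovery) = 1 + 0.4·t(Recovery) + 0.25·t(Volatile)
t(Volatile) = 1 + 0.45·t(Recovery) + 0.35·t(Volatile)
Solving: t(Recovery) = 3.2432, t(Volatile) = 3.7838.
Expected months from Volatile to Bull: 3.7838.

3.7838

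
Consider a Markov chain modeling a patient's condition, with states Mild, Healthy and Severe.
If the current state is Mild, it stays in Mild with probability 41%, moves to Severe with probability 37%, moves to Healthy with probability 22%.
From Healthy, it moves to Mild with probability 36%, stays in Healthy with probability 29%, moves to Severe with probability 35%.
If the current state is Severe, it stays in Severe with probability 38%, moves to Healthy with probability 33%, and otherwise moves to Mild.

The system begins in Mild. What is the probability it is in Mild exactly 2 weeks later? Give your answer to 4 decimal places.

Sum over the intermediate state after 1 week:
P = P(Mild→Mild)·P(Mild→Mild) + P(Mild→Healthy)·P(Healthy→Mild) + P(Mild→Severe)·P(Severe→Mild)
  = 0.41×0.41 + 0.22×0.36 + 0.37×0.29
  = 0.1681 + 0.0792 + 0.1073 = 0.3546

0.3546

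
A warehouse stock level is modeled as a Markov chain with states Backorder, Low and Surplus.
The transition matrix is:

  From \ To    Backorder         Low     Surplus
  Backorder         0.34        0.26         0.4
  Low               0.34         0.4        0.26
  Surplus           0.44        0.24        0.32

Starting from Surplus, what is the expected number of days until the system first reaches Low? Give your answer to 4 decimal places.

4.0323

Let t(s) be the expected number of days to first reach Low from state s, with t(Low) = 0. Conditioning on the first day:
t(Backorder) = 1 + 0.34·t(Backorder) + 0.4·t(Surplus)
t(Surplus) = 1 + 0.44·t(Backorder) + 0.32·t(Surplus)
Solving: t(Backorder) = 3.9589, t(Surplus) = 4.0323.
Expected days from Surplus to Low: 4.0323.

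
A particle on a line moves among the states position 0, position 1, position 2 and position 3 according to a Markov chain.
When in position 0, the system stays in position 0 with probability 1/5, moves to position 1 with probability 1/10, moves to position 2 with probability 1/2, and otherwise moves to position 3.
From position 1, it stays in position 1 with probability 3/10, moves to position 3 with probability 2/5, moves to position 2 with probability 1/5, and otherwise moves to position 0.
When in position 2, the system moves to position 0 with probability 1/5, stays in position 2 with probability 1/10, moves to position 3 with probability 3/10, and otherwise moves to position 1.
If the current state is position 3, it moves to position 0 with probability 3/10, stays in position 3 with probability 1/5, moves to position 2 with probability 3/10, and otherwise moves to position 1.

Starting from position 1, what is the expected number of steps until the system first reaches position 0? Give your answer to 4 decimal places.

Let t(s) be the expected number of steps to first reach position 0 from state s, with t(position 0) = 0. Conditioning on the first step:
t(position 1) = 1 + 0.3·t(position 1) + 0.2·t(position 2) + 0.4·t(position 3)
t(position 2) = 1 + 0.4·t(position 1) + 0.1·t(position 2) + 0.3·t(position 3)
t(position 3) = 1 + 0.2·t(position 1) + 0.3·t(position 2) + 0.2·t(position 3)
Solving: t(position 1) = 5.4286, t(position 2) = 5.0204, t(position 3) = 4.4898.
Expected steps from position 1 to position 0: 5.4286.

5.4286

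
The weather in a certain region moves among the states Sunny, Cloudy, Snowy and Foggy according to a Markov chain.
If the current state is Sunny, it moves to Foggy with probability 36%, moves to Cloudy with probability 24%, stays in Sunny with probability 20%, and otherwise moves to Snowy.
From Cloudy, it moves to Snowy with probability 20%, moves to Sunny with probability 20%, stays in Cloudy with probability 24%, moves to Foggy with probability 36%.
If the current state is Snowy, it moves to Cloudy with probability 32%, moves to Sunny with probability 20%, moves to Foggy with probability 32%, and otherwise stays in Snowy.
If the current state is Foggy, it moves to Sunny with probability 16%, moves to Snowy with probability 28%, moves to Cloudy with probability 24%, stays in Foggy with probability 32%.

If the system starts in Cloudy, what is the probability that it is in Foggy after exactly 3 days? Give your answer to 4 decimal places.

Propagate the distribution vector 3 days from Cloudy.
After 0 days: (0.0000, 1.0000, 0.0000, 0.0000)
After 1 day: (0.2000, 0.2400, 0.2000, 0.3600)
After 2 days: (0.1856, 0.2560, 0.2208, 0.3376)
After 3 days: (0.1865, 0.2577, 0.2182, 0.3377)
P(in Foggy after 3 days) = 0.3377

0.3377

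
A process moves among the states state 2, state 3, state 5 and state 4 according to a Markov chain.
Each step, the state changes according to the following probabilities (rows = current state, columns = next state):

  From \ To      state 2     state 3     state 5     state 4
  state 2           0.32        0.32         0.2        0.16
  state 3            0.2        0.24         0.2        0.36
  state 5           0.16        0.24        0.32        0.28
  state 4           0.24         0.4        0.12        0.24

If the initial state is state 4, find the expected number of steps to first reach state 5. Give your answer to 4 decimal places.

6.0257

Let t(s) be the expected number of steps to first reach state 5 from state s, with t(state 5) = 0. Conditioning on the first step:
t(state 2) = 1 + 0.32·t(state 2) + 0.32·t(state 3) + 0.16·t(state 4)
t(state 3) = 1 + 0.2·t(state 2) + 0.24·t(state 3) + 0.36·t(state 4)
t(state 4) = 1 + 0.24·t(state 2) + 0.4·t(state 3) + 0.24·t(state 4)
Solving: t(state 2) = 5.5364, t(state 3) = 5.6270, t(state 4) = 6.0257.
Expected steps from state 4 to state 5: 6.0257.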